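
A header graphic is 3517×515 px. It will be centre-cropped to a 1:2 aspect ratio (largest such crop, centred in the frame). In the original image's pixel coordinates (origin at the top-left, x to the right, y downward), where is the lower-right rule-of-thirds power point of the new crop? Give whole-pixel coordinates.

3517/515 > 1/2, so the 1:2 crop keeps the full height 515 and trims width to 515 × 1/2 = 257.50 px.
Left offset = (3517 − 257.50)/2 = 1629.75 px; top offset = 0.
Lower-right is two-thirds across and two-thirds down within the crop:
x = 1629.75 + 2 × 257.50/3 ≈ 1801; y = 0.00 + 2 × 515.00/3 ≈ 343.

(1801, 343)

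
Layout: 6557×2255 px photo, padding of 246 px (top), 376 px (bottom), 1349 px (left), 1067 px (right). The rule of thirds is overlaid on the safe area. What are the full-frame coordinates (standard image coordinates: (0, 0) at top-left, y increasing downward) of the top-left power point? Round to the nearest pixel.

(2729, 790)

Content width = 6557 − 1349 − 1067 = 4141 px; content height = 2255 − 246 − 376 = 1633 px.
Top-left is one-third across and one-third down within the safe area.
x = 1349 + 1 × 4141/3 = 1349 + 1380.33 ≈ 2729
y = 246 + 1 × 1633/3 = 246 + 544.33 ≈ 790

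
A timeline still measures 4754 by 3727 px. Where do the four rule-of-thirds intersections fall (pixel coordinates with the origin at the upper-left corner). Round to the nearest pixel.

(1585, 1242), (3169, 1242), (1585, 2485), (3169, 2485)

One third of 4754 is 1584.67; one third of 3727 is 1242.33.
Vertical third lines at x = 1585 and x = 3169; horizontal third lines at y = 1242 and y = 2485.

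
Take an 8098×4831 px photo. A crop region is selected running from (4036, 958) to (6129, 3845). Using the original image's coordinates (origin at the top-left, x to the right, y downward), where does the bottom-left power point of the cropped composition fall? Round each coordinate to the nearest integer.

x = 4734 px, y = 2883 px

Crop width = 6129 − 4036 = 2093 px; one third is 697.67 px.
Crop height = 3845 − 958 = 2887 px; one third is 962.33 px.
The bottom-left point is one-third across and two-thirds down within the crop:
x = 4036 + 1 × 697.67 ≈ 4734; y = 958 + 2 × 962.33 ≈ 2883.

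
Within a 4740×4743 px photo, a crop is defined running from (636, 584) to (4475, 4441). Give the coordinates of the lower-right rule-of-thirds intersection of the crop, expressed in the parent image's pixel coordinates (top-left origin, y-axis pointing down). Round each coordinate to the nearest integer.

(3195, 3155)

Crop width = 4475 − 636 = 3839 px; one third is 1279.67 px.
Crop height = 4441 − 584 = 3857 px; one third is 1285.67 px.
The lower-right point is two-thirds across and two-thirds down within the crop:
x = 636 + 2 × 1279.67 ≈ 3195; y = 584 + 2 × 1285.67 ≈ 3155.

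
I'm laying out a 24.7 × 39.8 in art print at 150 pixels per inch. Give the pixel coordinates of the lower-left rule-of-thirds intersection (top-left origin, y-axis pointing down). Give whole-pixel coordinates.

x = 1235 px, y = 3980 px

In pixels the canvas is 24.7 × 150 = 3705 wide and 39.8 × 150 = 5970 tall.
The lower-left point is one-third across and two-thirds down:
x = 1 × 3705/3 ≈ 1235; y = 2 × 5970/3 ≈ 3980.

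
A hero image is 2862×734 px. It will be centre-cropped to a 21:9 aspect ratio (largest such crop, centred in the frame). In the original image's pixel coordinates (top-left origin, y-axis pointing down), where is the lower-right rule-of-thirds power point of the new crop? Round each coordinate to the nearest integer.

(1716, 489)

2862/734 > 21/9, so the 21:9 crop keeps the full height 734 and trims width to 734 × 21/9 = 1712.67 px.
Left offset = (2862 − 1712.67)/2 = 574.67 px; top offset = 0.
Lower-right is two-thirds across and two-thirds down within the crop:
x = 574.67 + 2 × 1712.67/3 ≈ 1716; y = 0.00 + 2 × 734.00/3 ≈ 489.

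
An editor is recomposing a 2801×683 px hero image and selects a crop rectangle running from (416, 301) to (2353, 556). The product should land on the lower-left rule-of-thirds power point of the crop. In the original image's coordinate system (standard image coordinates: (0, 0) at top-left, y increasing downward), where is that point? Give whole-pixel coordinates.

(1062, 471)

Crop width = 2353 − 416 = 1937 px; one third is 645.67 px.
Crop height = 556 − 301 = 255 px; one third is 85.00 px.
The lower-left point is one-third across and two-thirds down within the crop:
x = 416 + 1 × 645.67 ≈ 1062; y = 301 + 2 × 85.00 ≈ 471.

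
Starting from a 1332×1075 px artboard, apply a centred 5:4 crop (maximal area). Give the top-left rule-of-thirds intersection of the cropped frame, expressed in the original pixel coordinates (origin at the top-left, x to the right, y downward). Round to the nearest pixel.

(444, 360)

1332/1075 < 5/4, so the 5:4 crop keeps the full width 1332 and trims height to 1332 × 4/5 = 1065.60 px.
Top offset = (1075 − 1065.60)/2 = 4.70 px; left offset = 0.
Top-left is one-third across and one-third down within the crop:
x = 0.00 + 1 × 1332.00/3 ≈ 444; y = 4.70 + 1 × 1065.60/3 ≈ 360.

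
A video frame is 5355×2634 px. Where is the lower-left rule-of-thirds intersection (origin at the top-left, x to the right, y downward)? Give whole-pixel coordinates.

(1785, 1756)

The lower-left point sits one-third of the way across and two-thirds of the way down.
x = 1 × 5355/3 ≈ 1785; y = 2 × 2634/3 ≈ 1756.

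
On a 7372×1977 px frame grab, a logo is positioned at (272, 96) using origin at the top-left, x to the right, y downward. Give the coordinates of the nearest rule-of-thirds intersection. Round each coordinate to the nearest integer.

(2457, 659)

Third lines: x ∈ {2457, 4915}, y ∈ {659, 1318}.
272 is closer to x = 2457; 96 is closer to y = 659.
So the nearest intersection is the upper-left power point.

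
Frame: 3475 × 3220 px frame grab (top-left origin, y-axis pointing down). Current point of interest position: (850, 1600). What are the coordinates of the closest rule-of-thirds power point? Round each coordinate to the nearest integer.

Third lines: x ∈ {1158, 2317}, y ∈ {1073, 2147}.
850 is closer to x = 1158; 1600 is closer to y = 1073.
So the nearest intersection is the upper-left power point.

x = 1158 px, y = 1073 px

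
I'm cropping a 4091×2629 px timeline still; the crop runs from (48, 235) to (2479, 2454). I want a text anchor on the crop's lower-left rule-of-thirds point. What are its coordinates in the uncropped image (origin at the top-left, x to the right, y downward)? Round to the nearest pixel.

x = 858 px, y = 1714 px

Crop width = 2479 − 48 = 2431 px; one third is 810.33 px.
Crop height = 2454 − 235 = 2219 px; one third is 739.67 px.
The lower-left point is one-third across and two-thirds down within the crop:
x = 48 + 1 × 810.33 ≈ 858; y = 235 + 2 × 739.67 ≈ 1714.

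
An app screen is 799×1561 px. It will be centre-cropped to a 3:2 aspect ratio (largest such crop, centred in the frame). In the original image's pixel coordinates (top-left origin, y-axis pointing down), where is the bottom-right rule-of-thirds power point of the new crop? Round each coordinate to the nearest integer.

799/1561 < 3/2, so the 3:2 crop keeps the full width 799 and trims height to 799 × 2/3 = 532.67 px.
Top offset = (1561 − 532.67)/2 = 514.17 px; left offset = 0.
Bottom-right is two-thirds across and two-thirds down within the crop:
x = 0.00 + 2 × 799.00/3 ≈ 533; y = 514.17 + 2 × 532.67/3 ≈ 869.

x = 533 px, y = 869 px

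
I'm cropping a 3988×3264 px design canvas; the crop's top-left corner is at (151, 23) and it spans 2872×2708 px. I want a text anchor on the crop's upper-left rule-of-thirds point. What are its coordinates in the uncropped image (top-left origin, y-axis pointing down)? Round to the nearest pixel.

One third of the crop width 2872 is 957.33 px.
One third of the crop height 2708 is 902.67 px.
The upper-left point is one-third across and one-third down within the crop:
x = 151 + 1 × 957.33 ≈ 1108; y = 23 + 1 × 902.67 ≈ 926.

(1108, 926)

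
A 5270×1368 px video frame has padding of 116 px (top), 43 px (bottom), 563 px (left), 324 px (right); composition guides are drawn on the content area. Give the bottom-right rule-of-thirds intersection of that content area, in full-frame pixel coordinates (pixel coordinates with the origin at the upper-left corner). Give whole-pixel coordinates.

(3485, 922)

Content width = 5270 − 563 − 324 = 4383 px; content height = 1368 − 116 − 43 = 1209 px.
Bottom-right is two-thirds across and two-thirds down within the content area.
x = 563 + 2 × 4383/3 = 563 + 2922.00 ≈ 3485
y = 116 + 2 × 1209/3 = 116 + 806.00 ≈ 922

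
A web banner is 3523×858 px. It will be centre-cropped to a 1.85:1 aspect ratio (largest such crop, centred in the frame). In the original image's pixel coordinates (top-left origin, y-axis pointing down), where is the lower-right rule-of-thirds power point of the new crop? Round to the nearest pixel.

3523/858 > 1.85/1, so the 1.85:1 crop keeps the full height 858 and trims width to 858 × 1.85/1 = 1587.30 px.
Left offset = (3523 − 1587.30)/2 = 967.85 px; top offset = 0.
Lower-right is two-thirds across and two-thirds down within the crop:
x = 967.85 + 2 × 1587.30/3 ≈ 2026; y = 0.00 + 2 × 858.00/3 ≈ 572.

(2026, 572)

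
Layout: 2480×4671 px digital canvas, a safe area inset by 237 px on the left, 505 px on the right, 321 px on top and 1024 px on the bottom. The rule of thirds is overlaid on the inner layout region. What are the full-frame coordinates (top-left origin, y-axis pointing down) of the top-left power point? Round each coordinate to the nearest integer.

Content width = 2480 − 237 − 505 = 1738 px; content height = 4671 − 321 − 1024 = 3326 px.
Top-left is one-third across and one-third down within the inner layout region.
x = 237 + 1 × 1738/3 = 237 + 579.33 ≈ 816
y = 321 + 1 × 3326/3 = 321 + 1108.67 ≈ 1430

(816, 1430)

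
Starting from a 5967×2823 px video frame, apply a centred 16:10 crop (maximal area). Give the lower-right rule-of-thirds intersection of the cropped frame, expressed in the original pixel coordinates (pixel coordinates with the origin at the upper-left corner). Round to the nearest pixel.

(3736, 1882)

5967/2823 > 16/10, so the 16:10 crop keeps the full height 2823 and trims width to 2823 × 16/10 = 4516.80 px.
Left offset = (5967 − 4516.80)/2 = 725.10 px; top offset = 0.
Lower-right is two-thirds across and two-thirds down within the crop:
x = 725.10 + 2 × 4516.80/3 ≈ 3736; y = 0.00 + 2 × 2823.00/3 ≈ 1882.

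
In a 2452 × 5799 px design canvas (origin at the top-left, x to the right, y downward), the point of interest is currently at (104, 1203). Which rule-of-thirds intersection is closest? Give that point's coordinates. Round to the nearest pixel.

(817, 1933)

Third lines: x ∈ {817, 1635}, y ∈ {1933, 3866}.
104 is closer to x = 817; 1203 is closer to y = 1933.
So the nearest intersection is the upper-left power point.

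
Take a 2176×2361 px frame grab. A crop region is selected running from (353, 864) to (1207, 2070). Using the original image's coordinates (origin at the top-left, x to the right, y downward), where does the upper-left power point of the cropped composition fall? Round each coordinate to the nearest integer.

(638, 1266)

Crop width = 1207 − 353 = 854 px; one third is 284.67 px.
Crop height = 2070 − 864 = 1206 px; one third is 402.00 px.
The upper-left point is one-third across and one-third down within the crop:
x = 353 + 1 × 284.67 ≈ 638; y = 864 + 1 × 402.00 ≈ 1266.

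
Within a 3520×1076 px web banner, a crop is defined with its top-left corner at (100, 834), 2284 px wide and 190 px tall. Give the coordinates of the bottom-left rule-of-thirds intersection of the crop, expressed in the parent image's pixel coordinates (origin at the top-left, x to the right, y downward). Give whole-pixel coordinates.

x = 861 px, y = 961 px

One third of the crop width 2284 is 761.33 px.
One third of the crop height 190 is 63.33 px.
The bottom-left point is one-third across and two-thirds down within the crop:
x = 100 + 1 × 761.33 ≈ 861; y = 834 + 2 × 63.33 ≈ 961.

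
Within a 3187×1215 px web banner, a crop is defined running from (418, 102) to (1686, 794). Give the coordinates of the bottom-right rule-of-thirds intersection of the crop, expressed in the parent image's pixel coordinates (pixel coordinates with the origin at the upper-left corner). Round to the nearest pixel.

Crop width = 1686 − 418 = 1268 px; one third is 422.67 px.
Crop height = 794 − 102 = 692 px; one third is 230.67 px.
The bottom-right point is two-thirds across and two-thirds down within the crop:
x = 418 + 2 × 422.67 ≈ 1263; y = 102 + 2 × 230.67 ≈ 563.

x = 1263 px, y = 563 px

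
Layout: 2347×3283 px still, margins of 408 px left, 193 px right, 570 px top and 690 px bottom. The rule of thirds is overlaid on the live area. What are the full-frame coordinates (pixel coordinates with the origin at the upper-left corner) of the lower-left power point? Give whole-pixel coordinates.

x = 990 px, y = 1919 px

Content width = 2347 − 408 − 193 = 1746 px; content height = 3283 − 570 − 690 = 2023 px.
Lower-left is one-third across and two-thirds down within the live area.
x = 408 + 1 × 1746/3 = 408 + 582.00 ≈ 990
y = 570 + 2 × 2023/3 = 570 + 1348.67 ≈ 1919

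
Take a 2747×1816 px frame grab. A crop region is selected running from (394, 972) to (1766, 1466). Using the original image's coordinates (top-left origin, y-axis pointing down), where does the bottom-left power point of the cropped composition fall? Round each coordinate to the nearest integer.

x = 851 px, y = 1301 px

Crop width = 1766 − 394 = 1372 px; one third is 457.33 px.
Crop height = 1466 − 972 = 494 px; one third is 164.67 px.
The bottom-left point is one-third across and two-thirds down within the crop:
x = 394 + 1 × 457.33 ≈ 851; y = 972 + 2 × 164.67 ≈ 1301.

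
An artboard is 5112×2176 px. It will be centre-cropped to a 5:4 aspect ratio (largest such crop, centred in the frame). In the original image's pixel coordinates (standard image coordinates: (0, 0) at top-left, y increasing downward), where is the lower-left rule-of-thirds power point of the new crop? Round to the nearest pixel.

(2103, 1451)

5112/2176 > 5/4, so the 5:4 crop keeps the full height 2176 and trims width to 2176 × 5/4 = 2720.00 px.
Left offset = (5112 − 2720.00)/2 = 1196.00 px; top offset = 0.
Lower-left is one-third across and two-thirds down within the crop:
x = 1196.00 + 1 × 2720.00/3 ≈ 2103; y = 0.00 + 2 × 2176.00/3 ≈ 1451.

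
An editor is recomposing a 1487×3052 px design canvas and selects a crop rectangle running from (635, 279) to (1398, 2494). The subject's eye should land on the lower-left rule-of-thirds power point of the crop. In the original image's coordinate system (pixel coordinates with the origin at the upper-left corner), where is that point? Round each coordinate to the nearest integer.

Crop width = 1398 − 635 = 763 px; one third is 254.33 px.
Crop height = 2494 − 279 = 2215 px; one third is 738.33 px.
The lower-left point is one-third across and two-thirds down within the crop:
x = 635 + 1 × 254.33 ≈ 889; y = 279 + 2 × 738.33 ≈ 1756.

x = 889 px, y = 1756 px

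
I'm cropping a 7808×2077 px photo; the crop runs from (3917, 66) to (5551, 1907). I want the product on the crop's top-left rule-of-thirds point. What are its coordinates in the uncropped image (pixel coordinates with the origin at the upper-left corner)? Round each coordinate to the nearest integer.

Crop width = 5551 − 3917 = 1634 px; one third is 544.67 px.
Crop height = 1907 − 66 = 1841 px; one third is 613.67 px.
The top-left point is one-third across and one-third down within the crop:
x = 3917 + 1 × 544.67 ≈ 4462; y = 66 + 1 × 613.67 ≈ 680.

x = 4462 px, y = 680 px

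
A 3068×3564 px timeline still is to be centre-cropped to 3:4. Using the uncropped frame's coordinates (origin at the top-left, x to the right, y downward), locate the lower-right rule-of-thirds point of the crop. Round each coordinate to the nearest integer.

3068/3564 > 3/4, so the 3:4 crop keeps the full height 3564 and trims width to 3564 × 3/4 = 2673.00 px.
Left offset = (3068 − 2673.00)/2 = 197.50 px; top offset = 0.
Lower-right is two-thirds across and two-thirds down within the crop:
x = 197.50 + 2 × 2673.00/3 ≈ 1980; y = 0.00 + 2 × 3564.00/3 ≈ 2376.

x = 1980 px, y = 2376 px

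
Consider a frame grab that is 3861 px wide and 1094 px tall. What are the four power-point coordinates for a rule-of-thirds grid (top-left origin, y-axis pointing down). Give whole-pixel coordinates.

(1287, 365), (2574, 365), (1287, 729), (2574, 729)

One third of 3861 is 1287; one third of 1094 is 364.67.
Vertical third lines at x = 1287 and x = 2574; horizontal third lines at y = 365 and y = 729.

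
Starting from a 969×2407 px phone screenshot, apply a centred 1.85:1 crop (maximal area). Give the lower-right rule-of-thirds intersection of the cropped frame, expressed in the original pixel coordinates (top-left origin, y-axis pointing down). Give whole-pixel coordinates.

(646, 1291)

969/2407 < 1.85/1, so the 1.85:1 crop keeps the full width 969 and trims height to 969 × 1/1.85 = 523.78 px.
Top offset = (2407 − 523.78)/2 = 941.61 px; left offset = 0.
Lower-right is two-thirds across and two-thirds down within the crop:
x = 0.00 + 2 × 969.00/3 ≈ 646; y = 941.61 + 2 × 523.78/3 ≈ 1291.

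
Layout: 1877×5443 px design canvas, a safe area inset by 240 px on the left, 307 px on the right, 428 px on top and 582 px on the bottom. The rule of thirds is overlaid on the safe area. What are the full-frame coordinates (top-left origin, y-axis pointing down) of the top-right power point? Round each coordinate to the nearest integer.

Content width = 1877 − 240 − 307 = 1330 px; content height = 5443 − 428 − 582 = 4433 px.
Top-right is two-thirds across and one-third down within the safe area.
x = 240 + 2 × 1330/3 = 240 + 886.67 ≈ 1127
y = 428 + 1 × 4433/3 = 428 + 1477.67 ≈ 1906

x = 1127 px, y = 1906 px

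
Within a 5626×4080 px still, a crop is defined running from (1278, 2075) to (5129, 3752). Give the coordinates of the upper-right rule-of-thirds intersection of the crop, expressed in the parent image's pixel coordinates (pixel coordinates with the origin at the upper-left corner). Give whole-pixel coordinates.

Crop width = 5129 − 1278 = 3851 px; one third is 1283.67 px.
Crop height = 3752 − 2075 = 1677 px; one third is 559.00 px.
The upper-right point is two-thirds across and one-third down within the crop:
x = 1278 + 2 × 1283.67 ≈ 3845; y = 2075 + 1 × 559.00 ≈ 2634.

(3845, 2634)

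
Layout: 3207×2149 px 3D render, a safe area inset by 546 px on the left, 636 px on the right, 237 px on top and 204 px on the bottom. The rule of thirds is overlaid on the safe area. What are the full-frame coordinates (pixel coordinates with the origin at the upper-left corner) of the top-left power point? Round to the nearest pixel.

Content width = 3207 − 546 − 636 = 2025 px; content height = 2149 − 237 − 204 = 1708 px.
Top-left is one-third across and one-third down within the safe area.
x = 546 + 1 × 2025/3 = 546 + 675.00 ≈ 1221
y = 237 + 1 × 1708/3 = 237 + 569.33 ≈ 806

(1221, 806)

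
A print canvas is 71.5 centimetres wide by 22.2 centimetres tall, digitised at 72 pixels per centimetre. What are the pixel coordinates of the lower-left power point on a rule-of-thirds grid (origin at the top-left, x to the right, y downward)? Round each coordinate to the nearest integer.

x = 1716 px, y = 1066 px

In pixels the canvas is 71.5 × 72 = 5148 wide and 22.2 × 72 = 1598.4 tall.
The lower-left point is one-third across and two-thirds down:
x = 1 × 5148/3 ≈ 1716; y = 2 × 1598.4/3 ≈ 1066.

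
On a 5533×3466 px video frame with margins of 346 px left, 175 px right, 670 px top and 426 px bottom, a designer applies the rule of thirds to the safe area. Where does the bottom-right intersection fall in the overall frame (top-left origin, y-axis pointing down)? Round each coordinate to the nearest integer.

(3687, 2250)

Content width = 5533 − 346 − 175 = 5012 px; content height = 3466 − 670 − 426 = 2370 px.
Bottom-right is two-thirds across and two-thirds down within the safe area.
x = 346 + 2 × 5012/3 = 346 + 3341.33 ≈ 3687
y = 670 + 2 × 2370/3 = 670 + 1580.00 ≈ 2250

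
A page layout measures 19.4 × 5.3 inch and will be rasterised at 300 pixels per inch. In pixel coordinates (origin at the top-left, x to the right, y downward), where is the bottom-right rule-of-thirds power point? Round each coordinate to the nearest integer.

In pixels the canvas is 19.4 × 300 = 5820 wide and 5.3 × 300 = 1590 tall.
The bottom-right point is two-thirds across and two-thirds down:
x = 2 × 5820/3 ≈ 3880; y = 2 × 1590/3 ≈ 1060.

(3880, 1060)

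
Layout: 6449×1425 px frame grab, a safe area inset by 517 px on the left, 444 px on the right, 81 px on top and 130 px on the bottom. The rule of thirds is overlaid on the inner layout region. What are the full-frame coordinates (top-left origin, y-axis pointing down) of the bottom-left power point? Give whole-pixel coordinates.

x = 2346 px, y = 890 px

Content width = 6449 − 517 − 444 = 5488 px; content height = 1425 − 81 − 130 = 1214 px.
Bottom-left is one-third across and two-thirds down within the inner layout region.
x = 517 + 1 × 5488/3 = 517 + 1829.33 ≈ 2346
y = 81 + 2 × 1214/3 = 81 + 809.33 ≈ 890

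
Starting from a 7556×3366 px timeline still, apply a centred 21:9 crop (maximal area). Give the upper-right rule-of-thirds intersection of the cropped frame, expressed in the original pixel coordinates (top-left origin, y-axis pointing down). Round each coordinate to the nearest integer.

7556/3366 < 21/9, so the 21:9 crop keeps the full width 7556 and trims height to 7556 × 9/21 = 3238.29 px.
Top offset = (3366 − 3238.29)/2 = 63.86 px; left offset = 0.
Upper-right is two-thirds across and one-third down within the crop:
x = 0.00 + 2 × 7556.00/3 ≈ 5037; y = 63.86 + 1 × 3238.29/3 ≈ 1143.

x = 5037 px, y = 1143 px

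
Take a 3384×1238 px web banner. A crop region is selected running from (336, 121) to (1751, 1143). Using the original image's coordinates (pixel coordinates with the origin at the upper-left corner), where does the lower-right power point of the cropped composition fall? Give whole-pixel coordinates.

Crop width = 1751 − 336 = 1415 px; one third is 471.67 px.
Crop height = 1143 − 121 = 1022 px; one third is 340.67 px.
The lower-right point is two-thirds across and two-thirds down within the crop:
x = 336 + 2 × 471.67 ≈ 1279; y = 121 + 2 × 340.67 ≈ 802.

x = 1279 px, y = 802 px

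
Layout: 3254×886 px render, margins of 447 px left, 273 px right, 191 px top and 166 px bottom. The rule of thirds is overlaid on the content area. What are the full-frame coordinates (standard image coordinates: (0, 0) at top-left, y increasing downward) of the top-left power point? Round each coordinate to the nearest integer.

Content width = 3254 − 447 − 273 = 2534 px; content height = 886 − 191 − 166 = 529 px.
Top-left is one-third across and one-third down within the content area.
x = 447 + 1 × 2534/3 = 447 + 844.67 ≈ 1292
y = 191 + 1 × 529/3 = 191 + 176.33 ≈ 367

x = 1292 px, y = 367 px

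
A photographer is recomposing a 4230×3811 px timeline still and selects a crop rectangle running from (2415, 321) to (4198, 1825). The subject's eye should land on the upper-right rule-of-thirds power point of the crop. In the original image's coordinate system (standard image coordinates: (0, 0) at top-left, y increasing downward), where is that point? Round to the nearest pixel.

x = 3604 px, y = 822 px

Crop width = 4198 − 2415 = 1783 px; one third is 594.33 px.
Crop height = 1825 − 321 = 1504 px; one third is 501.33 px.
The upper-right point is two-thirds across and one-third down within the crop:
x = 2415 + 2 × 594.33 ≈ 3604; y = 321 + 1 × 501.33 ≈ 822.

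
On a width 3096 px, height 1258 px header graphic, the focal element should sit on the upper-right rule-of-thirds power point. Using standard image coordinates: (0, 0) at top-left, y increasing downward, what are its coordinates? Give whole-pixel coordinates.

The upper-right point sits two-thirds of the way across and one-third of the way down.
x = 2 × 3096/3 ≈ 2064; y = 1 × 1258/3 ≈ 419.

(2064, 419)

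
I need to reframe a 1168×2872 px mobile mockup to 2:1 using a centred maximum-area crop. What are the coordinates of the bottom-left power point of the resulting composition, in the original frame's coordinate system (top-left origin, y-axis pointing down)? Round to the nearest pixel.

x = 389 px, y = 1533 px

1168/2872 < 2/1, so the 2:1 crop keeps the full width 1168 and trims height to 1168 × 1/2 = 584.00 px.
Top offset = (2872 − 584.00)/2 = 1144.00 px; left offset = 0.
Bottom-left is one-third across and two-thirds down within the crop:
x = 0.00 + 1 × 1168.00/3 ≈ 389; y = 1144.00 + 2 × 584.00/3 ≈ 1533.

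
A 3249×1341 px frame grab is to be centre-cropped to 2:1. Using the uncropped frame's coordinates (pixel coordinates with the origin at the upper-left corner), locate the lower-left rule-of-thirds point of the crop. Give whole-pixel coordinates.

3249/1341 > 2/1, so the 2:1 crop keeps the full height 1341 and trims width to 1341 × 2/1 = 2682.00 px.
Left offset = (3249 − 2682.00)/2 = 283.50 px; top offset = 0.
Lower-left is one-third across and two-thirds down within the crop:
x = 283.50 + 1 × 2682.00/3 ≈ 1178; y = 0.00 + 2 × 1341.00/3 ≈ 894.

(1178, 894)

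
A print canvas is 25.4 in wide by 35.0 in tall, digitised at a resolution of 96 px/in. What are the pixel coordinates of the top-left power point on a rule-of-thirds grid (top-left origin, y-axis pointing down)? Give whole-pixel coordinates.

x = 813 px, y = 1120 px

In pixels the canvas is 25.4 × 96 = 2438.4 wide and 35.0 × 96 = 3360 tall.
The top-left point is one-third across and one-third down:
x = 1 × 2438.4/3 ≈ 813; y = 1 × 3360/3 ≈ 1120.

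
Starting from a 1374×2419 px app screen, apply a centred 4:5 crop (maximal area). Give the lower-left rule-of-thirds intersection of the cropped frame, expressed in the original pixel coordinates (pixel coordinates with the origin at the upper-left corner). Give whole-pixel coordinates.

(458, 1496)

1374/2419 < 4/5, so the 4:5 crop keeps the full width 1374 and trims height to 1374 × 5/4 = 1717.50 px.
Top offset = (2419 − 1717.50)/2 = 350.75 px; left offset = 0.
Lower-left is one-third across and two-thirds down within the crop:
x = 0.00 + 1 × 1374.00/3 ≈ 458; y = 350.75 + 2 × 1717.50/3 ≈ 1496.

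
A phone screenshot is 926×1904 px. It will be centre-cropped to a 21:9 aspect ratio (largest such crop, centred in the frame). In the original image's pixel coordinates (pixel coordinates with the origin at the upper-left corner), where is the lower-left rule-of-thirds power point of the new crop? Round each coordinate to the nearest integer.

926/1904 < 21/9, so the 21:9 crop keeps the full width 926 and trims height to 926 × 9/21 = 396.86 px.
Top offset = (1904 − 396.86)/2 = 753.57 px; left offset = 0.
Lower-left is one-third across and two-thirds down within the crop:
x = 0.00 + 1 × 926.00/3 ≈ 309; y = 753.57 + 2 × 396.86/3 ≈ 1018.

x = 309 px, y = 1018 px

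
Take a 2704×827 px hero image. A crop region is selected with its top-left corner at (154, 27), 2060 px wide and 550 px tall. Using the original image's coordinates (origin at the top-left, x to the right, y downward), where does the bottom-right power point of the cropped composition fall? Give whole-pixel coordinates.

(1527, 394)

One third of the crop width 2060 is 686.67 px.
One third of the crop height 550 is 183.33 px.
The bottom-right point is two-thirds across and two-thirds down within the crop:
x = 154 + 2 × 686.67 ≈ 1527; y = 27 + 2 × 183.33 ≈ 394.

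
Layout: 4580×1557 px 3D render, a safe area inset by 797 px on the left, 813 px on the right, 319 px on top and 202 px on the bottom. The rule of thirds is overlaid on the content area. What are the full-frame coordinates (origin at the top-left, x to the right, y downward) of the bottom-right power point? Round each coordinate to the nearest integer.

Content width = 4580 − 797 − 813 = 2970 px; content height = 1557 − 319 − 202 = 1036 px.
Bottom-right is two-thirds across and two-thirds down within the content area.
x = 797 + 2 × 2970/3 = 797 + 1980.00 ≈ 2777
y = 319 + 2 × 1036/3 = 319 + 690.67 ≈ 1010

x = 2777 px, y = 1010 px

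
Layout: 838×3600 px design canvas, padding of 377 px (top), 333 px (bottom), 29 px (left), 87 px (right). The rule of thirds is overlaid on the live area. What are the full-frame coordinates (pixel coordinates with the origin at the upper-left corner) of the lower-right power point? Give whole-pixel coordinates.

x = 510 px, y = 2304 px

Content width = 838 − 29 − 87 = 722 px; content height = 3600 − 377 − 333 = 2890 px.
Lower-right is two-thirds across and two-thirds down within the live area.
x = 29 + 2 × 722/3 = 29 + 481.33 ≈ 510
y = 377 + 2 × 2890/3 = 377 + 1926.67 ≈ 2304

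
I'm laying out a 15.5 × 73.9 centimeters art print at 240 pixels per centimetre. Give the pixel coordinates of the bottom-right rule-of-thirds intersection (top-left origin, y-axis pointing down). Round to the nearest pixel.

In pixels the canvas is 15.5 × 240 = 3720 wide and 73.9 × 240 = 17736 tall.
The bottom-right point is two-thirds across and two-thirds down:
x = 2 × 3720/3 ≈ 2480; y = 2 × 17736/3 ≈ 11824.

(2480, 11824)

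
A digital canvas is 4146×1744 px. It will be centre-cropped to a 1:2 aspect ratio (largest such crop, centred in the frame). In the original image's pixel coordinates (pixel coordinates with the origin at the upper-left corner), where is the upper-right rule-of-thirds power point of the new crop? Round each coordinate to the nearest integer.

4146/1744 > 1/2, so the 1:2 crop keeps the full height 1744 and trims width to 1744 × 1/2 = 872.00 px.
Left offset = (4146 − 872.00)/2 = 1637.00 px; top offset = 0.
Upper-right is two-thirds across and one-third down within the crop:
x = 1637.00 + 2 × 872.00/3 ≈ 2218; y = 0.00 + 1 × 1744.00/3 ≈ 581.

(2218, 581)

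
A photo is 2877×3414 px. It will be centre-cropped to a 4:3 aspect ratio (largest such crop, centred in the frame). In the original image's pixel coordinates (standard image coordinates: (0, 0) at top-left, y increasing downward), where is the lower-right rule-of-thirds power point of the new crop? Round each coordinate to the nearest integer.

(1918, 2067)

2877/3414 < 4/3, so the 4:3 crop keeps the full width 2877 and trims height to 2877 × 3/4 = 2157.75 px.
Top offset = (3414 − 2157.75)/2 = 628.12 px; left offset = 0.
Lower-right is two-thirds across and two-thirds down within the crop:
x = 0.00 + 2 × 2877.00/3 ≈ 1918; y = 628.12 + 2 × 2157.75/3 ≈ 2067.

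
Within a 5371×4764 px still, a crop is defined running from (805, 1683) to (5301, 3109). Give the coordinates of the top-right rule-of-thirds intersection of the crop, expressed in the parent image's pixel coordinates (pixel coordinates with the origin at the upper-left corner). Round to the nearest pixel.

Crop width = 5301 − 805 = 4496 px; one third is 1498.67 px.
Crop height = 3109 − 1683 = 1426 px; one third is 475.33 px.
The top-right point is two-thirds across and one-third down within the crop:
x = 805 + 2 × 1498.67 ≈ 3802; y = 1683 + 1 × 475.33 ≈ 2158.

(3802, 2158)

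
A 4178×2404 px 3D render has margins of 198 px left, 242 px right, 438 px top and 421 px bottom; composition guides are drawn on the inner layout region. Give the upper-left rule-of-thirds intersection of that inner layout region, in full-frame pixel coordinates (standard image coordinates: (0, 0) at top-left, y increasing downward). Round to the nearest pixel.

Content width = 4178 − 198 − 242 = 3738 px; content height = 2404 − 438 − 421 = 1545 px.
Upper-left is one-third across and one-third down within the inner layout region.
x = 198 + 1 × 3738/3 = 198 + 1246.00 ≈ 1444
y = 438 + 1 × 1545/3 = 438 + 515.00 ≈ 953

x = 1444 px, y = 953 px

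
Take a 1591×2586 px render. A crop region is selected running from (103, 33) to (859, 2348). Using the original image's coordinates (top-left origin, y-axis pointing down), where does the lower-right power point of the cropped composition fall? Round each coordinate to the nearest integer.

Crop width = 859 − 103 = 756 px; one third is 252.00 px.
Crop height = 2348 − 33 = 2315 px; one third is 771.67 px.
The lower-right point is two-thirds across and two-thirds down within the crop:
x = 103 + 2 × 252.00 ≈ 607; y = 33 + 2 × 771.67 ≈ 1576.

(607, 1576)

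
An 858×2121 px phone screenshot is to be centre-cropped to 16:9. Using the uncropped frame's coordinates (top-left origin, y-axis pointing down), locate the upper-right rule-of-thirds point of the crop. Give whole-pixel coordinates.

x = 572 px, y = 980 px

858/2121 < 16/9, so the 16:9 crop keeps the full width 858 and trims height to 858 × 9/16 = 482.62 px.
Top offset = (2121 − 482.62)/2 = 819.19 px; left offset = 0.
Upper-right is two-thirds across and one-third down within the crop:
x = 0.00 + 2 × 858.00/3 ≈ 572; y = 819.19 + 1 × 482.62/3 ≈ 980.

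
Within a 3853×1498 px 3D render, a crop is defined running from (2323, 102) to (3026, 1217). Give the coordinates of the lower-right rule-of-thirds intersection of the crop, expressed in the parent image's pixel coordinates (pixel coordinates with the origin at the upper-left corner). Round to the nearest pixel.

(2792, 845)

Crop width = 3026 − 2323 = 703 px; one third is 234.33 px.
Crop height = 1217 − 102 = 1115 px; one third is 371.67 px.
The lower-right point is two-thirds across and two-thirds down within the crop:
x = 2323 + 2 × 234.33 ≈ 2792; y = 102 + 2 × 371.67 ≈ 845.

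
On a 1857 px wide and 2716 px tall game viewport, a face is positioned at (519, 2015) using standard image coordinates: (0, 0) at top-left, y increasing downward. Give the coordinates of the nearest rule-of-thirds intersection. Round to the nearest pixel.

Third lines: x ∈ {619, 1238}, y ∈ {905, 1811}.
519 is closer to x = 619; 2015 is closer to y = 1811.
So the nearest intersection is the lower-left power point.

(619, 1811)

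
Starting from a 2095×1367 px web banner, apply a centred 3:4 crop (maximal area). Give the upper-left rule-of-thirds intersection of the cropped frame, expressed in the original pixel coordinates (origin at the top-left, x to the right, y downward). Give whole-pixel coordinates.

(877, 456)

2095/1367 > 3/4, so the 3:4 crop keeps the full height 1367 and trims width to 1367 × 3/4 = 1025.25 px.
Left offset = (2095 − 1025.25)/2 = 534.88 px; top offset = 0.
Upper-left is one-third across and one-third down within the crop:
x = 534.88 + 1 × 1025.25/3 ≈ 877; y = 0.00 + 1 × 1367.00/3 ≈ 456.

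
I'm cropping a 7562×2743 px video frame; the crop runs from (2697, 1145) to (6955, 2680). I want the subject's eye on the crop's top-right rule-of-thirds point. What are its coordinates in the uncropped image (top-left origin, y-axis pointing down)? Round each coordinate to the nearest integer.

Crop width = 6955 − 2697 = 4258 px; one third is 1419.33 px.
Crop height = 2680 − 1145 = 1535 px; one third is 511.67 px.
The top-right point is two-thirds across and one-third down within the crop:
x = 2697 + 2 × 1419.33 ≈ 5536; y = 1145 + 1 × 511.67 ≈ 1657.

x = 5536 px, y = 1657 px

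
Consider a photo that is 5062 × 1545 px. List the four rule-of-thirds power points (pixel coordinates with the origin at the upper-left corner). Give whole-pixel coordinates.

(1687, 515), (3375, 515), (1687, 1030), (3375, 1030)

One third of 5062 is 1687.33; one third of 1545 is 515.
Vertical third lines at x = 1687 and x = 3375; horizontal third lines at y = 515 and y = 1030.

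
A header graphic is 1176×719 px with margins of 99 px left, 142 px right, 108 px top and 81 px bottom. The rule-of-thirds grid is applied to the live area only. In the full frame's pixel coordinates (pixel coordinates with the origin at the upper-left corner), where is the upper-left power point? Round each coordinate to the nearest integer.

Content width = 1176 − 99 − 142 = 935 px; content height = 719 − 108 − 81 = 530 px.
Upper-left is one-third across and one-third down within the live area.
x = 99 + 1 × 935/3 = 99 + 311.67 ≈ 411
y = 108 + 1 × 530/3 = 108 + 176.67 ≈ 285

(411, 285)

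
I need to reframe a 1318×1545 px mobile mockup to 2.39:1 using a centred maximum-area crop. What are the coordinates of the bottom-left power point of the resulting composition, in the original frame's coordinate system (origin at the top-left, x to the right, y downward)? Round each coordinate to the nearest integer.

1318/1545 < 2.39/1, so the 2.39:1 crop keeps the full width 1318 and trims height to 1318 × 1/2.39 = 551.46 px.
Top offset = (1545 − 551.46)/2 = 496.77 px; left offset = 0.
Bottom-left is one-third across and two-thirds down within the crop:
x = 0.00 + 1 × 1318.00/3 ≈ 439; y = 496.77 + 2 × 551.46/3 ≈ 864.

(439, 864)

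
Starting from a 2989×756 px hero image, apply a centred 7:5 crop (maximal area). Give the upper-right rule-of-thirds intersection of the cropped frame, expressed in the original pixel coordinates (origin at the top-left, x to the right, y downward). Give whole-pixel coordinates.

2989/756 > 7/5, so the 7:5 crop keeps the full height 756 and trims width to 756 × 7/5 = 1058.40 px.
Left offset = (2989 − 1058.40)/2 = 965.30 px; top offset = 0.
Upper-right is two-thirds across and one-third down within the crop:
x = 965.30 + 2 × 1058.40/3 ≈ 1671; y = 0.00 + 1 × 756.00/3 ≈ 252.

(1671, 252)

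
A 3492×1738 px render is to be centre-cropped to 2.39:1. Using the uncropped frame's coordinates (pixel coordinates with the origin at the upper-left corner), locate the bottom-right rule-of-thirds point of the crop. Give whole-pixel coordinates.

3492/1738 < 2.39/1, so the 2.39:1 crop keeps the full width 3492 and trims height to 3492 × 1/2.39 = 1461.09 px.
Top offset = (1738 − 1461.09)/2 = 138.46 px; left offset = 0.
Bottom-right is two-thirds across and two-thirds down within the crop:
x = 0.00 + 2 × 3492.00/3 ≈ 2328; y = 138.46 + 2 × 1461.09/3 ≈ 1113.

(2328, 1113)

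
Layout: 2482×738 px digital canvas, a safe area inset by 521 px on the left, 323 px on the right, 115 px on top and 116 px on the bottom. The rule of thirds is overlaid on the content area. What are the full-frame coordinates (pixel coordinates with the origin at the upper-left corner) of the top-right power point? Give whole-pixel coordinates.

x = 1613 px, y = 284 px

Content width = 2482 − 521 − 323 = 1638 px; content height = 738 − 115 − 116 = 507 px.
Top-right is two-thirds across and one-third down within the content area.
x = 521 + 2 × 1638/3 = 521 + 1092.00 ≈ 1613
y = 115 + 1 × 507/3 = 115 + 169.00 ≈ 284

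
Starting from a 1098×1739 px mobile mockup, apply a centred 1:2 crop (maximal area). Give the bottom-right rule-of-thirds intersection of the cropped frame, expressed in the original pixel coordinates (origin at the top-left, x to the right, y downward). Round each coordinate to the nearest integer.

1098/1739 > 1/2, so the 1:2 crop keeps the full height 1739 and trims width to 1739 × 1/2 = 869.50 px.
Left offset = (1098 − 869.50)/2 = 114.25 px; top offset = 0.
Bottom-right is two-thirds across and two-thirds down within the crop:
x = 114.25 + 2 × 869.50/3 ≈ 694; y = 0.00 + 2 × 1739.00/3 ≈ 1159.

(694, 1159)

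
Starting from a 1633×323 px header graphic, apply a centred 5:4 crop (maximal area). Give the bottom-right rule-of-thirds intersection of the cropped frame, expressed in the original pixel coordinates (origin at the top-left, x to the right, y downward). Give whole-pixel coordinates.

(884, 215)

1633/323 > 5/4, so the 5:4 crop keeps the full height 323 and trims width to 323 × 5/4 = 403.75 px.
Left offset = (1633 − 403.75)/2 = 614.62 px; top offset = 0.
Bottom-right is two-thirds across and two-thirds down within the crop:
x = 614.62 + 2 × 403.75/3 ≈ 884; y = 0.00 + 2 × 323.00/3 ≈ 215.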